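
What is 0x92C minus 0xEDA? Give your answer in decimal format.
Convert 0x92C (hexadecimal) → 9×256 + 2×16 + 12 = 2348 (decimal)
Convert 0xEDA (hexadecimal) → 14×256 + 13×16 + 10 = 3802 (decimal)
Compute 2348 - 3802 = -1454
-1454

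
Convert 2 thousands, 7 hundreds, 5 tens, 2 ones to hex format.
Convert 2 thousands, 7 hundreds, 5 tens, 2 ones (place-value notation) → 2×1000 + 7×100 + 5×10 + 2 = 2752 (decimal)
Convert 2752 (decimal) → 2752 = 10×256 + 12×16 → 0xAC0 (hexadecimal)
0xAC0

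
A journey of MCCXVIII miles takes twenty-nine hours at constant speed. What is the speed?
Convert MCCXVIII (Roman numeral) → 1000 + 100 + 100 + 10 + 5 + 1 + 1 + 1 = 1218 (decimal)
Convert twenty-nine (English words) → 29 (decimal)
Compute 1218 ÷ 29 = 42
42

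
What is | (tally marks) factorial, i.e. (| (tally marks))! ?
Convert | (tally marks) → 1 (decimal)
Compute 1! = 1
1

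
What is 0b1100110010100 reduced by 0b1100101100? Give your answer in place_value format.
Convert 0b1100110010100 (binary) → 4096 + 2048 + 256 + 128 + 16 + 4 = 6548 (decimal)
Convert 0b1100101100 (binary) → 512 + 256 + 32 + 8 + 4 = 812 (decimal)
Compute 6548 - 812 = 5736
Convert 5736 (decimal) → 5736 = 5×1000 + 7×100 + 3×10 + 6 → 5 thousands, 7 hundreds, 3 tens, 6 ones (place-value notation)
5 thousands, 7 hundreds, 3 tens, 6 ones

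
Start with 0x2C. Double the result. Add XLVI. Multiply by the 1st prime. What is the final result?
Convert 0x2C (hexadecimal) → 2×16 + 12 = 44 (decimal)
Start: 44
44 × 2 = 88
Convert XLVI (Roman numeral) → 40 + 5 + 1 = 46 (decimal)
88 + 46 = 134
Convert the 1st prime (prime index) → 2 (decimal)
134 × 2 = 268
268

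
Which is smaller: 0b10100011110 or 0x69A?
Convert 0b10100011110 (binary) → 1024 + 256 + 16 + 8 + 4 + 2 = 1310 (decimal)
Convert 0x69A (hexadecimal) → 6×256 + 9×16 + 10 = 1690 (decimal)
Compare 1310 vs 1690: smaller = 1310
1310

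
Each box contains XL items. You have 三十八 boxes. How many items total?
Convert XL (Roman numeral) → 40 (decimal)
Convert 三十八 (Chinese numeral) → 3×10 + 8 = 38 (decimal)
Compute 40 × 38 = 1520
1520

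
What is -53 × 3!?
Convert 3! (factorial) → 6 (decimal)
Compute -53 × 6 = -318
-318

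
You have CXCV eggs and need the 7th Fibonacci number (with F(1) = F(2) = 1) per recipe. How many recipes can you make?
Convert CXCV (Roman numeral) → 100 + 90 + 5 = 195 (decimal)
Convert the 7th Fibonacci number (with F(1) = F(2) = 1) (Fibonacci index) → 1, 1, 2, 3, 5, 8, 13 → 13 (decimal)
Compute 195 ÷ 13 = 15
15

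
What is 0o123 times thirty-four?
Convert 0o123 (octal) → 1×64 + 2×8 + 3 = 83 (decimal)
Convert thirty-four (English words) → 34 (decimal)
Compute 83 × 34 = 2822
2822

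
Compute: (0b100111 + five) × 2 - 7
Convert 0b100111 (binary) → 32 + 4 + 2 + 1 = 39 (decimal)
Convert five (English words) → 5 (decimal)
Expression in decimal: (39 + 5) × 2 - 7
Parentheses first: 39 + 5 = 44
Multiply: 44 × 2 = 88
Subtract: 88 - 7 = 81
81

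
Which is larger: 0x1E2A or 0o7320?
Convert 0x1E2A (hexadecimal) → 1×4096 + 14×256 + 2×16 + 10 = 7722 (decimal)
Convert 0o7320 (octal) → 7×512 + 3×64 + 2×8 = 3792 (decimal)
Compare 7722 vs 3792: larger = 7722
7722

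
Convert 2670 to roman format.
Convert 2670 (decimal) → 2670 = 1000 + 1000 + 500 + 100 + 50 + 10 + 10 → MMDCLXX (Roman numeral)
MMDCLXX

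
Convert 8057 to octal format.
Convert 8057 (decimal) → 8057 = 1×4096 + 7×512 + 5×64 + 7×8 + 1 → 0o17571 (octal)
0o17571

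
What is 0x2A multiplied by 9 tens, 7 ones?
Convert 0x2A (hexadecimal) → 2×16 + 10 = 42 (decimal)
Convert 9 tens, 7 ones (place-value notation) → 9×10 + 7 = 97 (decimal)
Compute 42 × 97 = 4074
4074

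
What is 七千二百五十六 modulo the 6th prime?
Convert 七千二百五十六 (Chinese numeral) → 7×1000 + 2×100 + 5×10 + 6 = 7256 (decimal)
Convert the 6th prime (prime index) → 13 (decimal)
Compute 7256 mod 13 = 2
2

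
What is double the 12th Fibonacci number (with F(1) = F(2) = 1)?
The 12th Fibonacci number (with F(1) = F(2) = 1): 1, 1, 2, 3, 5, 8, 13, 21, 34, 55, 89, 144 → 144
Compute 144 × 2 = 288
288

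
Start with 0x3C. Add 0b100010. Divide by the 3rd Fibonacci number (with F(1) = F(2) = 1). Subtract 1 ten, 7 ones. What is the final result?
Convert 0x3C (hexadecimal) → 3×16 + 12 = 60 (decimal)
Start: 60
Convert 0b100010 (binary) → 32 + 2 = 34 (decimal)
60 + 34 = 94
Convert the 3rd Fibonacci number (with F(1) = F(2) = 1) (Fibonacci index) → 1, 1, 2 → 2 (decimal)
94 ÷ 2 = 47
Convert 1 ten, 7 ones (place-value notation) → 1×10 + 7 = 17 (decimal)
47 - 17 = 30
30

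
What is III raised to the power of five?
Convert III (Roman numeral) → 1 + 1 + 1 = 3 (decimal)
Convert five (English words) → 5 (decimal)
Compute 3 ^ 5 = 243
243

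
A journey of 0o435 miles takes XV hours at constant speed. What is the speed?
Convert 0o435 (octal) → 4×64 + 3×8 + 5 = 285 (decimal)
Convert XV (Roman numeral) → 10 + 5 = 15 (decimal)
Compute 285 ÷ 15 = 19
19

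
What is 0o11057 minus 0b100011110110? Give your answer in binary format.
Convert 0o11057 (octal) → 1×4096 + 1×512 + 5×8 + 7 = 4655 (decimal)
Convert 0b100011110110 (binary) → 2048 + 128 + 64 + 32 + 16 + 4 + 2 = 2294 (decimal)
Compute 4655 - 2294 = 2361
Convert 2361 (decimal) → 2361 = 2048 + 256 + 32 + 16 + 8 + 1 → 0b100100111001 (binary)
0b100100111001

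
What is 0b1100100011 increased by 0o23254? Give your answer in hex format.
Convert 0b1100100011 (binary) → 512 + 256 + 32 + 2 + 1 = 803 (decimal)
Convert 0o23254 (octal) → 2×4096 + 3×512 + 2×64 + 5×8 + 4 = 9900 (decimal)
Compute 803 + 9900 = 10703
Convert 10703 (decimal) → 10703 = 2×4096 + 9×256 + 12×16 + 15 → 0x29CF (hexadecimal)
0x29CF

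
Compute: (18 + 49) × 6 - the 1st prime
Convert the 1st prime (prime index) → 2 (decimal)
Expression in decimal: (18 + 49) × 6 - 2
Parentheses first: 18 + 49 = 67
Multiply: 67 × 6 = 402
Subtract: 402 - 2 = 400
400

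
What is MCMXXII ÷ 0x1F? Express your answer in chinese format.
Convert MCMXXII (Roman numeral) → 1000 + 900 + 10 + 10 + 1 + 1 = 1922 (decimal)
Convert 0x1F (hexadecimal) → 1×16 + 15 = 31 (decimal)
Compute 1922 ÷ 31 = 62
Convert 62 (decimal) → 62 = 6×10 + 2 → 六十二 (Chinese numeral)
六十二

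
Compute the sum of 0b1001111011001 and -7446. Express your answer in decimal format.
Convert 0b1001111011001 (binary) → 4096 + 512 + 256 + 128 + 64 + 16 + 8 + 1 = 5081 (decimal)
Compute 5081 + -7446 = -2365
-2365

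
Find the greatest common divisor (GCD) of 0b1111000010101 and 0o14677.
Convert 0b1111000010101 (binary) → 4096 + 2048 + 1024 + 512 + 16 + 4 + 1 = 7701 (decimal)
Convert 0o14677 (octal) → 1×4096 + 4×512 + 6×64 + 7×8 + 7 = 6591 (decimal)
Compute gcd(7701, 6591) = 3
3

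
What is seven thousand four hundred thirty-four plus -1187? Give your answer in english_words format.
Convert seven thousand four hundred thirty-four (English words) → 7×1000 + 4×100 + 34 = 7434 (decimal)
Compute 7434 + -1187 = 6247
Convert 6247 (decimal) → 6247 = 6×1000 + 2×100 + 47 → six thousand two hundred forty-seven (English words)
six thousand two hundred forty-seven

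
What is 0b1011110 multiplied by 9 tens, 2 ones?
Convert 0b1011110 (binary) → 64 + 16 + 8 + 4 + 2 = 94 (decimal)
Convert 9 tens, 2 ones (place-value notation) → 9×10 + 2 = 92 (decimal)
Compute 94 × 92 = 8648
8648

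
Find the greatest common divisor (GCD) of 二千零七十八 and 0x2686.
Convert 二千零七十八 (Chinese numeral) → 2×1000 + 7×10 + 8 = 2078 (decimal)
Convert 0x2686 (hexadecimal) → 2×4096 + 6×256 + 8×16 + 6 = 9862 (decimal)
Compute gcd(2078, 9862) = 2
2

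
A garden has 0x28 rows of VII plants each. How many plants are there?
Convert VII (Roman numeral) → 5 + 1 + 1 = 7 (decimal)
Convert 0x28 (hexadecimal) → 2×16 + 8 = 40 (decimal)
Compute 7 × 40 = 280
280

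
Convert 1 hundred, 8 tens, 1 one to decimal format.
Convert 1 hundred, 8 tens, 1 one (place-value notation) → 1×100 + 8×10 + 1 = 181 (decimal)
181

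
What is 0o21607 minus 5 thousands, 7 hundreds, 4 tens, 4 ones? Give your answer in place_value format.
Convert 0o21607 (octal) → 2×4096 + 1×512 + 6×64 + 7 = 9095 (decimal)
Convert 5 thousands, 7 hundreds, 4 tens, 4 ones (place-value notation) → 5×1000 + 7×100 + 4×10 + 4 = 5744 (decimal)
Compute 9095 - 5744 = 3351
Convert 3351 (decimal) → 3351 = 3×1000 + 3×100 + 5×10 + 1 → 3 thousands, 3 hundreds, 5 tens, 1 one (place-value notation)
3 thousands, 3 hundreds, 5 tens, 1 one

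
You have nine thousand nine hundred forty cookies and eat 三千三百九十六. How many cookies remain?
Convert nine thousand nine hundred forty (English words) → 9×1000 + 9×100 + 40 = 9940 (decimal)
Convert 三千三百九十六 (Chinese numeral) → 3×1000 + 3×100 + 9×10 + 6 = 3396 (decimal)
Compute 9940 - 3396 = 6544
6544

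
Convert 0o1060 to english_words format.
Convert 0o1060 (octal) → 1×512 + 6×8 = 560 (decimal)
Convert 560 (decimal) → 560 = 5×100 + 60 → five hundred sixty (English words)
five hundred sixty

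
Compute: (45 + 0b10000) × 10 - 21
Convert 0b10000 (binary) → 16 (decimal)
Expression in decimal: (45 + 16) × 10 - 21
Parentheses first: 45 + 16 = 61
Multiply: 61 × 10 = 610
Subtract: 610 - 21 = 589
589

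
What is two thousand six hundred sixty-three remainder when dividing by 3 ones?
Convert two thousand six hundred sixty-three (English words) → 2×1000 + 6×100 + 63 = 2663 (decimal)
Convert 3 ones (place-value notation) → 3 (decimal)
Compute 2663 mod 3 = 2
2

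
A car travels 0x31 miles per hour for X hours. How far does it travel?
Convert 0x31 (hexadecimal) → 3×16 + 1 = 49 (decimal)
Convert X (Roman numeral) → 10 (decimal)
Compute 49 × 10 = 490
490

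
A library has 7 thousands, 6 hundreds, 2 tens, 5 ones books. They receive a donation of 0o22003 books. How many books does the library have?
Convert 7 thousands, 6 hundreds, 2 tens, 5 ones (place-value notation) → 7×1000 + 6×100 + 2×10 + 5 = 7625 (decimal)
Convert 0o22003 (octal) → 2×4096 + 2×512 + 3 = 9219 (decimal)
Compute 7625 + 9219 = 16844
16844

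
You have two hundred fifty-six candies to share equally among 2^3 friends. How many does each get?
Convert two hundred fifty-six (English words) → 2×100 + 56 = 256 (decimal)
Convert 2^3 (power) → 8 (decimal)
Compute 256 ÷ 8 = 32
32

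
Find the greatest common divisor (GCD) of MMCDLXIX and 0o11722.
Convert MMCDLXIX (Roman numeral) → 1000 + 1000 + 400 + 50 + 10 + 9 = 2469 (decimal)
Convert 0o11722 (octal) → 1×4096 + 1×512 + 7×64 + 2×8 + 2 = 5074 (decimal)
Compute gcd(2469, 5074) = 1
1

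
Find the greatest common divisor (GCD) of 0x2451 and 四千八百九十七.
Convert 0x2451 (hexadecimal) → 2×4096 + 4×256 + 5×16 + 1 = 9297 (decimal)
Convert 四千八百九十七 (Chinese numeral) → 4×1000 + 8×100 + 9×10 + 7 = 4897 (decimal)
Compute gcd(9297, 4897) = 1
1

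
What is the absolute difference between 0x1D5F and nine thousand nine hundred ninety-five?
Convert 0x1D5F (hexadecimal) → 1×4096 + 13×256 + 5×16 + 15 = 7519 (decimal)
Convert nine thousand nine hundred ninety-five (English words) → 9×1000 + 9×100 + 95 = 9995 (decimal)
Compute |7519 - 9995| = 2476
2476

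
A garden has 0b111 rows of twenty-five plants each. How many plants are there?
Convert twenty-five (English words) → 25 (decimal)
Convert 0b111 (binary) → 4 + 2 + 1 = 7 (decimal)
Compute 25 × 7 = 175
175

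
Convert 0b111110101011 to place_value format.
Convert 0b111110101011 (binary) → 2048 + 1024 + 512 + 256 + 128 + 32 + 8 + 2 + 1 = 4011 (decimal)
Convert 4011 (decimal) → 4011 = 4×1000 + 1×10 + 1 → 4 thousands, 1 ten, 1 one (place-value notation)
4 thousands, 1 ten, 1 one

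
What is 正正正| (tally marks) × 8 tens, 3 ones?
Convert 正正正| (tally marks) → 5 + 5 + 5 + 1 = 16 (decimal)
Convert 8 tens, 3 ones (place-value notation) → 8×10 + 3 = 83 (decimal)
Compute 16 × 83 = 1328
1328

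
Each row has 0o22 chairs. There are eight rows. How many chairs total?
Convert 0o22 (octal) → 2×8 + 2 = 18 (decimal)
Convert eight (English words) → 8 (decimal)
Compute 18 × 8 = 144
144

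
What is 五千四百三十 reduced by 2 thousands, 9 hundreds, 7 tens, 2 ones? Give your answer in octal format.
Convert 五千四百三十 (Chinese numeral) → 5×1000 + 4×100 + 3×10 = 5430 (decimal)
Convert 2 thousands, 9 hundreds, 7 tens, 2 ones (place-value notation) → 2×1000 + 9×100 + 7×10 + 2 = 2972 (decimal)
Compute 5430 - 2972 = 2458
Convert 2458 (decimal) → 2458 = 4×512 + 6×64 + 3×8 + 2 → 0o4632 (octal)
0o4632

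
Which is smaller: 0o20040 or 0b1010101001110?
Convert 0o20040 (octal) → 2×4096 + 4×8 = 8224 (decimal)
Convert 0b1010101001110 (binary) → 4096 + 1024 + 256 + 64 + 8 + 4 + 2 = 5454 (decimal)
Compare 8224 vs 5454: smaller = 5454
5454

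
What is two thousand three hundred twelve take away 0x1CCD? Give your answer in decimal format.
Convert two thousand three hundred twelve (English words) → 2×1000 + 3×100 + 12 = 2312 (decimal)
Convert 0x1CCD (hexadecimal) → 1×4096 + 12×256 + 12×16 + 13 = 7373 (decimal)
Compute 2312 - 7373 = -5061
-5061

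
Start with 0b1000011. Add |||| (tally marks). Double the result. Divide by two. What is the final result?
Convert 0b1000011 (binary) → 64 + 2 + 1 = 67 (decimal)
Start: 67
Convert |||| (tally marks) → 4 (decimal)
67 + 4 = 71
71 × 2 = 142
Convert two (English words) → 2 (decimal)
142 ÷ 2 = 71
71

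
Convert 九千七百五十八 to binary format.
Convert 九千七百五十八 (Chinese numeral) → 9×1000 + 7×100 + 5×10 + 8 = 9758 (decimal)
Convert 9758 (decimal) → 9758 = 8192 + 1024 + 512 + 16 + 8 + 4 + 2 → 0b10011000011110 (binary)
0b10011000011110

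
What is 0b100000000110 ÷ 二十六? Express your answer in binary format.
Convert 0b100000000110 (binary) → 2048 + 4 + 2 = 2054 (decimal)
Convert 二十六 (Chinese numeral) → 2×10 + 6 = 26 (decimal)
Compute 2054 ÷ 26 = 79
Convert 79 (decimal) → 79 = 64 + 8 + 4 + 2 + 1 → 0b1001111 (binary)
0b1001111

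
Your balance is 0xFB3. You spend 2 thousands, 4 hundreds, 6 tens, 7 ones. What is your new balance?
Convert 0xFB3 (hexadecimal) → 15×256 + 11×16 + 3 = 4019 (decimal)
Convert 2 thousands, 4 hundreds, 6 tens, 7 ones (place-value notation) → 2×1000 + 4×100 + 6×10 + 7 = 2467 (decimal)
Compute 4019 - 2467 = 1552
1552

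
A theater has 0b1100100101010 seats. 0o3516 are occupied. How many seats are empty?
Convert 0b1100100101010 (binary) → 4096 + 2048 + 256 + 32 + 8 + 2 = 6442 (decimal)
Convert 0o3516 (octal) → 3×512 + 5×64 + 1×8 + 6 = 1870 (decimal)
Compute 6442 - 1870 = 4572
4572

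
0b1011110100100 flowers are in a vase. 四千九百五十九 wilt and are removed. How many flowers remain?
Convert 0b1011110100100 (binary) → 4096 + 1024 + 512 + 256 + 128 + 32 + 4 = 6052 (decimal)
Convert 四千九百五十九 (Chinese numeral) → 4×1000 + 9×100 + 5×10 + 9 = 4959 (decimal)
Compute 6052 - 4959 = 1093
1093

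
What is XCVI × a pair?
Convert XCVI (Roman numeral) → 90 + 5 + 1 = 96 (decimal)
Convert a pair (colloquial) → 2 (decimal)
Compute 96 × 2 = 192
192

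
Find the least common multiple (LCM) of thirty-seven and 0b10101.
Convert thirty-seven (English words) → 37 (decimal)
Convert 0b10101 (binary) → 16 + 4 + 1 = 21 (decimal)
Compute lcm(37, 21) = 777
777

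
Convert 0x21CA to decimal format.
Convert 0x21CA (hexadecimal) → 2×4096 + 1×256 + 12×16 + 10 = 8650 (decimal)
8650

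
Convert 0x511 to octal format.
Convert 0x511 (hexadecimal) → 5×256 + 1×16 + 1 = 1297 (decimal)
Convert 1297 (decimal) → 1297 = 2×512 + 4×64 + 2×8 + 1 → 0o2421 (octal)
0o2421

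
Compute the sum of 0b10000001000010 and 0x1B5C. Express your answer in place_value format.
Convert 0b10000001000010 (binary) → 8192 + 64 + 2 = 8258 (decimal)
Convert 0x1B5C (hexadecimal) → 1×4096 + 11×256 + 5×16 + 12 = 7004 (decimal)
Compute 8258 + 7004 = 15262
Convert 15262 (decimal) → 15262 = 15×1000 + 2×100 + 6×10 + 2 → 15 thousands, 2 hundreds, 6 tens, 2 ones (place-value notation)
15 thousands, 2 hundreds, 6 tens, 2 ones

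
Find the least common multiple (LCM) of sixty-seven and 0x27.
Convert sixty-seven (English words) → 67 (decimal)
Convert 0x27 (hexadecimal) → 2×16 + 7 = 39 (decimal)
Compute lcm(67, 39) = 2613
2613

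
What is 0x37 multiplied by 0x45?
Convert 0x37 (hexadecimal) → 3×16 + 7 = 55 (decimal)
Convert 0x45 (hexadecimal) → 4×16 + 5 = 69 (decimal)
Compute 55 × 69 = 3795
3795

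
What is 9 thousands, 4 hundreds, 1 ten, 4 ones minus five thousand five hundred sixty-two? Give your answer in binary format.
Convert 9 thousands, 4 hundreds, 1 ten, 4 ones (place-value notation) → 9×1000 + 4×100 + 1×10 + 4 = 9414 (decimal)
Convert five thousand five hundred sixty-two (English words) → 5×1000 + 5×100 + 62 = 5562 (decimal)
Compute 9414 - 5562 = 3852
Convert 3852 (decimal) → 3852 = 2048 + 1024 + 512 + 256 + 8 + 4 → 0b111100001100 (binary)
0b111100001100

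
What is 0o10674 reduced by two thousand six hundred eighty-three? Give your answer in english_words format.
Convert 0o10674 (octal) → 1×4096 + 6×64 + 7×8 + 4 = 4540 (decimal)
Convert two thousand six hundred eighty-three (English words) → 2×1000 + 6×100 + 83 = 2683 (decimal)
Compute 4540 - 2683 = 1857
Convert 1857 (decimal) → 1857 = 1×1000 + 8×100 + 57 → one thousand eight hundred fifty-seven (English words)
one thousand eight hundred fifty-seven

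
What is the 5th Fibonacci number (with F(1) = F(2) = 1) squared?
The 5th Fibonacci number (with F(1) = F(2) = 1): 1, 1, 2, 3, 5 → 5
Compute 5² = 5 × 5 = 25
25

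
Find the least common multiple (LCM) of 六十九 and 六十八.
Convert 六十九 (Chinese numeral) → 6×10 + 9 = 69 (decimal)
Convert 六十八 (Chinese numeral) → 6×10 + 8 = 68 (decimal)
Compute lcm(69, 68) = 4692
4692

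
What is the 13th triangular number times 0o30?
Convert the 13th triangular number (triangular index) → 13×14/2 = 91 (decimal)
Convert 0o30 (octal) → 3×8 = 24 (decimal)
Compute 91 × 24 = 2184
2184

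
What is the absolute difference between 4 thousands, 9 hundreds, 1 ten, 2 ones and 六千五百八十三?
Convert 4 thousands, 9 hundreds, 1 ten, 2 ones (place-value notation) → 4×1000 + 9×100 + 1×10 + 2 = 4912 (decimal)
Convert 六千五百八十三 (Chinese numeral) → 6×1000 + 5×100 + 8×10 + 3 = 6583 (decimal)
Compute |4912 - 6583| = 1671
1671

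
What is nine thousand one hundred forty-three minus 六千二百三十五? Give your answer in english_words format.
Convert nine thousand one hundred forty-three (English words) → 9×1000 + 1×100 + 43 = 9143 (decimal)
Convert 六千二百三十五 (Chinese numeral) → 6×1000 + 2×100 + 3×10 + 5 = 6235 (decimal)
Compute 9143 - 6235 = 2908
Convert 2908 (decimal) → 2908 = 2×1000 + 9×100 + 8 → two thousand nine hundred eight (English words)
two thousand nine hundred eight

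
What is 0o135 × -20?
Convert 0o135 (octal) → 1×64 + 3×8 + 5 = 93 (decimal)
Compute 93 × -20 = -1860
-1860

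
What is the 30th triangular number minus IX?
The 30th triangular number = 30×31/2 = 465
Convert IX (Roman numeral) → 9 (decimal)
Compute 465 - 9 = 456
456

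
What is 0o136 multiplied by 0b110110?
Convert 0o136 (octal) → 1×64 + 3×8 + 6 = 94 (decimal)
Convert 0b110110 (binary) → 32 + 16 + 4 + 2 = 54 (decimal)
Compute 94 × 54 = 5076
5076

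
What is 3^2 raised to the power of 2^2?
Convert 3^2 (power) → 9 (decimal)
Convert 2^2 (power) → 4 (decimal)
Compute 9 ^ 4 = 6561
6561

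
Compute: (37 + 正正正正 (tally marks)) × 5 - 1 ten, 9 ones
Convert 正正正正 (tally marks) → 5 + 5 + 5 + 5 = 20 (decimal)
Convert 1 ten, 9 ones (place-value notation) → 1×10 + 9 = 19 (decimal)
Expression in decimal: (37 + 20) × 5 - 19
Parentheses first: 37 + 20 = 57
Multiply: 57 × 5 = 285
Subtract: 285 - 19 = 266
266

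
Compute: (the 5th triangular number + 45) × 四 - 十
Convert the 5th triangular number (triangular index) → 5×6/2 = 15 (decimal)
Convert 四 (Chinese numeral) → 4 (decimal)
Convert 十 (Chinese numeral) → 1×10 = 10 (decimal)
Expression in decimal: (15 + 45) × 4 - 10
Parentheses first: 15 + 45 = 60
Multiply: 60 × 4 = 240
Subtract: 240 - 10 = 230
230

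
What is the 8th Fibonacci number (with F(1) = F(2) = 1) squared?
The 8th Fibonacci number (with F(1) = F(2) = 1): 1, 1, 2, 3, 5, 8, 13, 21 → 21
Compute 21² = 21 × 21 = 441
441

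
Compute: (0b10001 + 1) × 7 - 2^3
Convert 0b10001 (binary) → 16 + 1 = 17 (decimal)
Convert 2^3 (power) → 8 (decimal)
Expression in decimal: (17 + 1) × 7 - 8
Parentheses first: 17 + 1 = 18
Multiply: 18 × 7 = 126
Subtract: 126 - 8 = 118
118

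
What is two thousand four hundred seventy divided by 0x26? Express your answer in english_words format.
Convert two thousand four hundred seventy (English words) → 2×1000 + 4×100 + 70 = 2470 (decimal)
Convert 0x26 (hexadecimal) → 2×16 + 6 = 38 (decimal)
Compute 2470 ÷ 38 = 65
Convert 65 (decimal) → sixty-five (English words)
sixty-five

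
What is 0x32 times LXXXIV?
Convert 0x32 (hexadecimal) → 3×16 + 2 = 50 (decimal)
Convert LXXXIV (Roman numeral) → 50 + 10 + 10 + 10 + 4 = 84 (decimal)
Compute 50 × 84 = 4200
4200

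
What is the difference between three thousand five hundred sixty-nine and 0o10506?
Convert three thousand five hundred sixty-nine (English words) → 3×1000 + 5×100 + 69 = 3569 (decimal)
Convert 0o10506 (octal) → 1×4096 + 5×64 + 6 = 4422 (decimal)
Difference: |3569 - 4422| = 853
853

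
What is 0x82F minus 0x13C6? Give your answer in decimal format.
Convert 0x82F (hexadecimal) → 8×256 + 2×16 + 15 = 2095 (decimal)
Convert 0x13C6 (hexadecimal) → 1×4096 + 3×256 + 12×16 + 6 = 5062 (decimal)
Compute 2095 - 5062 = -2967
-2967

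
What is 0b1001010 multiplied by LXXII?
Convert 0b1001010 (binary) → 64 + 8 + 2 = 74 (decimal)
Convert LXXII (Roman numeral) → 50 + 10 + 10 + 1 + 1 = 72 (decimal)
Compute 74 × 72 = 5328
5328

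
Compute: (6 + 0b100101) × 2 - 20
Convert 0b100101 (binary) → 32 + 4 + 1 = 37 (decimal)
Expression in decimal: (6 + 37) × 2 - 20
Parentheses first: 6 + 37 = 43
Multiply: 43 × 2 = 86
Subtract: 86 - 20 = 66
66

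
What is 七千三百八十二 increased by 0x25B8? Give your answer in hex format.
Convert 七千三百八十二 (Chinese numeral) → 7×1000 + 3×100 + 8×10 + 2 = 7382 (decimal)
Convert 0x25B8 (hexadecimal) → 2×4096 + 5×256 + 11×16 + 8 = 9656 (decimal)
Compute 7382 + 9656 = 17038
Convert 17038 (decimal) → 17038 = 4×4096 + 2×256 + 8×16 + 14 → 0x428E (hexadecimal)
0x428E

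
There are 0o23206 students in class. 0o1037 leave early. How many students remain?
Convert 0o23206 (octal) → 2×4096 + 3×512 + 2×64 + 6 = 9862 (decimal)
Convert 0o1037 (octal) → 1×512 + 3×8 + 7 = 543 (decimal)
Compute 9862 - 543 = 9319
9319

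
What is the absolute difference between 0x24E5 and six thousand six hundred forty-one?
Convert 0x24E5 (hexadecimal) → 2×4096 + 4×256 + 14×16 + 5 = 9445 (decimal)
Convert six thousand six hundred forty-one (English words) → 6×1000 + 6×100 + 41 = 6641 (decimal)
Compute |9445 - 6641| = 2804
2804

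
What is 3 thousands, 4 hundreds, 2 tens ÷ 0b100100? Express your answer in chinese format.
Convert 3 thousands, 4 hundreds, 2 tens (place-value notation) → 3×1000 + 4×100 + 2×10 = 3420 (decimal)
Convert 0b100100 (binary) → 32 + 4 = 36 (decimal)
Compute 3420 ÷ 36 = 95
Convert 95 (decimal) → 95 = 9×10 + 5 → 九十五 (Chinese numeral)
九十五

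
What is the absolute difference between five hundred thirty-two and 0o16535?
Convert five hundred thirty-two (English words) → 5×100 + 32 = 532 (decimal)
Convert 0o16535 (octal) → 1×4096 + 6×512 + 5×64 + 3×8 + 5 = 7517 (decimal)
Compute |532 - 7517| = 6985
6985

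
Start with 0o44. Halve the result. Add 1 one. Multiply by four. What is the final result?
Convert 0o44 (octal) → 4×8 + 4 = 36 (decimal)
Start: 36
36 ÷ 2 = 18
Convert 1 one (place-value notation) → 1 (decimal)
18 + 1 = 19
Convert four (English words) → 4 (decimal)
19 × 4 = 76
76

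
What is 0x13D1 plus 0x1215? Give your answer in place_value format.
Convert 0x13D1 (hexadecimal) → 1×4096 + 3×256 + 13×16 + 1 = 5073 (decimal)
Convert 0x1215 (hexadecimal) → 1×4096 + 2×256 + 1×16 + 5 = 4629 (decimal)
Compute 5073 + 4629 = 9702
Convert 9702 (decimal) → 9702 = 9×1000 + 7×100 + 2 → 9 thousands, 7 hundreds, 2 ones (place-value notation)
9 thousands, 7 hundreds, 2 ones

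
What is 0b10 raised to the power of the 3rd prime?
Convert 0b10 (binary) → 2 (decimal)
Convert the 3rd prime (prime index) → 5 (decimal)
Compute 2 ^ 5 = 32
32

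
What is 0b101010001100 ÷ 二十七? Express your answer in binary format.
Convert 0b101010001100 (binary) → 2048 + 512 + 128 + 8 + 4 = 2700 (decimal)
Convert 二十七 (Chinese numeral) → 2×10 + 7 = 27 (decimal)
Compute 2700 ÷ 27 = 100
Convert 100 (decimal) → 100 = 64 + 32 + 4 → 0b1100100 (binary)
0b1100100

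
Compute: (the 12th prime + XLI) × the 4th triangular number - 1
Convert the 12th prime (prime index) → 37 (decimal)
Convert XLI (Roman numeral) → 40 + 1 = 41 (decimal)
Convert the 4th triangular number (triangular index) → 4×5/2 = 10 (decimal)
Expression in decimal: (37 + 41) × 10 - 1
Parentheses first: 37 + 41 = 78
Multiply: 78 × 10 = 780
Subtract: 780 - 1 = 779
779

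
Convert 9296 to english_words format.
Convert 9296 (decimal) → 9296 = 9×1000 + 2×100 + 96 → nine thousand two hundred ninety-six (English words)
nine thousand two hundred ninety-six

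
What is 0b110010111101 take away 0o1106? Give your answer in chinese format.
Convert 0b110010111101 (binary) → 2048 + 1024 + 128 + 32 + 16 + 8 + 4 + 1 = 3261 (decimal)
Convert 0o1106 (octal) → 1×512 + 1×64 + 6 = 582 (decimal)
Compute 3261 - 582 = 2679
Convert 2679 (decimal) → 2679 = 2×1000 + 6×100 + 7×10 + 9 → 二千六百七十九 (Chinese numeral)
二千六百七十九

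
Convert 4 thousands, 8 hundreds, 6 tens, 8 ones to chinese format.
Convert 4 thousands, 8 hundreds, 6 tens, 8 ones (place-value notation) → 4×1000 + 8×100 + 6×10 + 8 = 4868 (decimal)
Convert 4868 (decimal) → 4868 = 4×1000 + 8×100 + 6×10 + 8 → 四千八百六十八 (Chinese numeral)
四千八百六十八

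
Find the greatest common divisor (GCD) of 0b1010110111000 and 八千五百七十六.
Convert 0b1010110111000 (binary) → 4096 + 1024 + 256 + 128 + 32 + 16 + 8 = 5560 (decimal)
Convert 八千五百七十六 (Chinese numeral) → 8×1000 + 5×100 + 7×10 + 6 = 8576 (decimal)
Compute gcd(5560, 8576) = 8
8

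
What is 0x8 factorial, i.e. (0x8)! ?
Convert 0x8 (hexadecimal) → 8 (decimal)
Compute 8! = 40320
40320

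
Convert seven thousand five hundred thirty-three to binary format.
Convert seven thousand five hundred thirty-three (English words) → 7×1000 + 5×100 + 33 = 7533 (decimal)
Convert 7533 (decimal) → 7533 = 4096 + 2048 + 1024 + 256 + 64 + 32 + 8 + 4 + 1 → 0b1110101101101 (binary)
0b1110101101101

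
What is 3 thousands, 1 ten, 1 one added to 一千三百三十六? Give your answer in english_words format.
Convert 3 thousands, 1 ten, 1 one (place-value notation) → 3×1000 + 1×10 + 1 = 3011 (decimal)
Convert 一千三百三十六 (Chinese numeral) → 1×1000 + 3×100 + 3×10 + 6 = 1336 (decimal)
Compute 3011 + 1336 = 4347
Convert 4347 (decimal) → 4347 = 4×1000 + 3×100 + 47 → four thousand three hundred forty-seven (English words)
four thousand three hundred forty-seven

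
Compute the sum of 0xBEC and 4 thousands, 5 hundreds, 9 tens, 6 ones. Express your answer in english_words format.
Convert 0xBEC (hexadecimal) → 11×256 + 14×16 + 12 = 3052 (decimal)
Convert 4 thousands, 5 hundreds, 9 tens, 6 ones (place-value notation) → 4×1000 + 5×100 + 9×10 + 6 = 4596 (decimal)
Compute 3052 + 4596 = 7648
Convert 7648 (decimal) → 7648 = 7×1000 + 6×100 + 48 → seven thousand six hundred forty-eight (English words)
seven thousand six hundred forty-eight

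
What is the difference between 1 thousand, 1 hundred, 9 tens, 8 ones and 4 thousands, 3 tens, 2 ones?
Convert 1 thousand, 1 hundred, 9 tens, 8 ones (place-value notation) → 1×1000 + 1×100 + 9×10 + 8 = 1198 (decimal)
Convert 4 thousands, 3 tens, 2 ones (place-value notation) → 4×1000 + 3×10 + 2 = 4032 (decimal)
Difference: |1198 - 4032| = 2834
2834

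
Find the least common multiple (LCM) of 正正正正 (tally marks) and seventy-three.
Convert 正正正正 (tally marks) → 5 + 5 + 5 + 5 = 20 (decimal)
Convert seventy-three (English words) → 73 (decimal)
Compute lcm(20, 73) = 1460
1460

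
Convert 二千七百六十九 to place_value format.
Convert 二千七百六十九 (Chinese numeral) → 2×1000 + 7×100 + 6×10 + 9 = 2769 (decimal)
Convert 2769 (decimal) → 2769 = 2×1000 + 7×100 + 6×10 + 9 → 2 thousands, 7 hundreds, 6 tens, 9 ones (place-value notation)
2 thousands, 7 hundreds, 6 tens, 9 ones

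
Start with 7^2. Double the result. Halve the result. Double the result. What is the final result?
Convert 7^2 (power) → 49 (decimal)
Start: 49
49 × 2 = 98
98 ÷ 2 = 49
49 × 2 = 98
98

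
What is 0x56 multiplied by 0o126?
Convert 0x56 (hexadecimal) → 5×16 + 6 = 86 (decimal)
Convert 0o126 (octal) → 1×64 + 2×8 + 6 = 86 (decimal)
Compute 86 × 86 = 7396
7396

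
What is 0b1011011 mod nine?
Convert 0b1011011 (binary) → 64 + 16 + 8 + 2 + 1 = 91 (decimal)
Convert nine (English words) → 9 (decimal)
Compute 91 mod 9 = 1
1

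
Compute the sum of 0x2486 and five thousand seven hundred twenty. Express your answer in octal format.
Convert 0x2486 (hexadecimal) → 2×4096 + 4×256 + 8×16 + 6 = 9350 (decimal)
Convert five thousand seven hundred twenty (English words) → 5×1000 + 7×100 + 20 = 5720 (decimal)
Compute 9350 + 5720 = 15070
Convert 15070 (decimal) → 15070 = 3×4096 + 5×512 + 3×64 + 3×8 + 6 → 0o35336 (octal)
0o35336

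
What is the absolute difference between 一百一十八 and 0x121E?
Convert 一百一十八 (Chinese numeral) → 1×100 + 1×10 + 8 = 118 (decimal)
Convert 0x121E (hexadecimal) → 1×4096 + 2×256 + 1×16 + 14 = 4638 (decimal)
Compute |118 - 4638| = 4520
4520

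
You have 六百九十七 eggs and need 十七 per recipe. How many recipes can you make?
Convert 六百九十七 (Chinese numeral) → 6×100 + 9×10 + 7 = 697 (decimal)
Convert 十七 (Chinese numeral) → 1×10 + 7 = 17 (decimal)
Compute 697 ÷ 17 = 41
41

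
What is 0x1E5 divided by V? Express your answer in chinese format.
Convert 0x1E5 (hexadecimal) → 1×256 + 14×16 + 5 = 485 (decimal)
Convert V (Roman numeral) → 5 (decimal)
Compute 485 ÷ 5 = 97
Convert 97 (decimal) → 97 = 9×10 + 7 → 九十七 (Chinese numeral)
九十七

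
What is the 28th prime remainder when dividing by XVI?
Convert the 28th prime (prime index) → 107 (decimal)
Convert XVI (Roman numeral) → 10 + 5 + 1 = 16 (decimal)
Compute 107 mod 16 = 11
11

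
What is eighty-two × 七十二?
Convert eighty-two (English words) → 82 (decimal)
Convert 七十二 (Chinese numeral) → 7×10 + 2 = 72 (decimal)
Compute 82 × 72 = 5904
5904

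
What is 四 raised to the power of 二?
Convert 四 (Chinese numeral) → 4 (decimal)
Convert 二 (Chinese numeral) → 2 (decimal)
Compute 4 ^ 2 = 16
16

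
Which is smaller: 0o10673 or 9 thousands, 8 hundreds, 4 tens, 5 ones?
Convert 0o10673 (octal) → 1×4096 + 6×64 + 7×8 + 3 = 4539 (decimal)
Convert 9 thousands, 8 hundreds, 4 tens, 5 ones (place-value notation) → 9×1000 + 8×100 + 4×10 + 5 = 9845 (decimal)
Compare 4539 vs 9845: smaller = 4539
4539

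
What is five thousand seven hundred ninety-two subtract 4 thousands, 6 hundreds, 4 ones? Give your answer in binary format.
Convert five thousand seven hundred ninety-two (English words) → 5×1000 + 7×100 + 92 = 5792 (decimal)
Convert 4 thousands, 6 hundreds, 4 ones (place-value notation) → 4×1000 + 6×100 + 4 = 4604 (decimal)
Compute 5792 - 4604 = 1188
Convert 1188 (decimal) → 1188 = 1024 + 128 + 32 + 4 → 0b10010100100 (binary)
0b10010100100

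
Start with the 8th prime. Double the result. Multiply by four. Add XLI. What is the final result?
Convert the 8th prime (prime index) → 19 (decimal)
Start: 19
19 × 2 = 38
Convert four (English words) → 4 (decimal)
38 × 4 = 152
Convert XLI (Roman numeral) → 40 + 1 = 41 (decimal)
152 + 41 = 193
193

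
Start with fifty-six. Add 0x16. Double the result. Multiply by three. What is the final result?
Convert fifty-six (English words) → 56 (decimal)
Start: 56
Convert 0x16 (hexadecimal) → 1×16 + 6 = 22 (decimal)
56 + 22 = 78
78 × 2 = 156
Convert three (English words) → 3 (decimal)
156 × 3 = 468
468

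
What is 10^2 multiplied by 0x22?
Convert 10^2 (power) → 100 (decimal)
Convert 0x22 (hexadecimal) → 2×16 + 2 = 34 (decimal)
Compute 100 × 34 = 3400
3400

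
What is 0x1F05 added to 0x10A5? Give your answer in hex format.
Convert 0x1F05 (hexadecimal) → 1×4096 + 15×256 + 5 = 7941 (decimal)
Convert 0x10A5 (hexadecimal) → 1×4096 + 10×16 + 5 = 4261 (decimal)
Compute 7941 + 4261 = 12202
Convert 12202 (decimal) → 12202 = 2×4096 + 15×256 + 10×16 + 10 → 0x2FAA (hexadecimal)
0x2FAA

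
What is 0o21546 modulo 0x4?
Convert 0o21546 (octal) → 2×4096 + 1×512 + 5×64 + 4×8 + 6 = 9062 (decimal)
Convert 0x4 (hexadecimal) → 4 (decimal)
Compute 9062 mod 4 = 2
2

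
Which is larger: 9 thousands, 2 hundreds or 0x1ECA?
Convert 9 thousands, 2 hundreds (place-value notation) → 9×1000 + 2×100 = 9200 (decimal)
Convert 0x1ECA (hexadecimal) → 1×4096 + 14×256 + 12×16 + 10 = 7882 (decimal)
Compare 9200 vs 7882: larger = 9200
9200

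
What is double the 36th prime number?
The 36th prime number = 151
Compute 151 × 2 = 302
302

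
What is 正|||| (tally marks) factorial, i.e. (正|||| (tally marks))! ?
Convert 正|||| (tally marks) → 5 + 4 = 9 (decimal)
Compute 9! = 362880
362880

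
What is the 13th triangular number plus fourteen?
The 13th triangular number = 13×14/2 = 91
Convert fourteen (English words) → 14 (decimal)
Compute 91 + 14 = 105
105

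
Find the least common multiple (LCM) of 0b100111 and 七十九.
Convert 0b100111 (binary) → 32 + 4 + 2 + 1 = 39 (decimal)
Convert 七十九 (Chinese numeral) → 7×10 + 9 = 79 (decimal)
Compute lcm(39, 79) = 3081
3081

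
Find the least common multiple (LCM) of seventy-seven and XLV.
Convert seventy-seven (English words) → 77 (decimal)
Convert XLV (Roman numeral) → 40 + 5 = 45 (decimal)
Compute lcm(77, 45) = 3465
3465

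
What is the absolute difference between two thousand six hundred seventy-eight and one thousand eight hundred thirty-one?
Convert two thousand six hundred seventy-eight (English words) → 2×1000 + 6×100 + 78 = 2678 (decimal)
Convert one thousand eight hundred thirty-one (English words) → 1×1000 + 8×100 + 31 = 1831 (decimal)
Compute |2678 - 1831| = 847
847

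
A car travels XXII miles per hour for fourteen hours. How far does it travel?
Convert XXII (Roman numeral) → 10 + 10 + 1 + 1 = 22 (decimal)
Convert fourteen (English words) → 14 (decimal)
Compute 22 × 14 = 308
308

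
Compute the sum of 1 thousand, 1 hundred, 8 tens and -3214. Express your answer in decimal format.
Convert 1 thousand, 1 hundred, 8 tens (place-value notation) → 1×1000 + 1×100 + 8×10 = 1180 (decimal)
Compute 1180 + -3214 = -2034
-2034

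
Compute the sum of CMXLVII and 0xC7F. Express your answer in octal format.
Convert CMXLVII (Roman numeral) → 900 + 40 + 5 + 1 + 1 = 947 (decimal)
Convert 0xC7F (hexadecimal) → 12×256 + 7×16 + 15 = 3199 (decimal)
Compute 947 + 3199 = 4146
Convert 4146 (decimal) → 4146 = 1×4096 + 6×8 + 2 → 0o10062 (octal)
0o10062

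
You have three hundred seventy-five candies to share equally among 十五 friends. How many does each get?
Convert three hundred seventy-five (English words) → 3×100 + 75 = 375 (decimal)
Convert 十五 (Chinese numeral) → 1×10 + 5 = 15 (decimal)
Compute 375 ÷ 15 = 25
25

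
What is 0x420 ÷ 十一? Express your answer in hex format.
Convert 0x420 (hexadecimal) → 4×256 + 2×16 = 1056 (decimal)
Convert 十一 (Chinese numeral) → 1×10 + 1 = 11 (decimal)
Compute 1056 ÷ 11 = 96
Convert 96 (decimal) → 96 = 6×16 → 0x60 (hexadecimal)
0x60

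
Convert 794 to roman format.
Convert 794 (decimal) → 794 = 500 + 100 + 100 + 90 + 4 → DCCXCIV (Roman numeral)
DCCXCIV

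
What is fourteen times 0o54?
Convert fourteen (English words) → 14 (decimal)
Convert 0o54 (octal) → 5×8 + 4 = 44 (decimal)
Compute 14 × 44 = 616
616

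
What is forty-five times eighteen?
Convert forty-five (English words) → 45 (decimal)
Convert eighteen (English words) → 18 (decimal)
Compute 45 × 18 = 810
810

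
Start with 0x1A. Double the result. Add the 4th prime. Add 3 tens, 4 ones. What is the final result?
Convert 0x1A (hexadecimal) → 1×16 + 10 = 26 (decimal)
Start: 26
26 × 2 = 52
Convert the 4th prime (prime index) → 7 (decimal)
52 + 7 = 59
Convert 3 tens, 4 ones (place-value notation) → 3×10 + 4 = 34 (decimal)
59 + 34 = 93
93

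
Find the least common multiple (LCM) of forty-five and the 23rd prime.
Convert forty-five (English words) → 45 (decimal)
Convert the 23rd prime (prime index) → 83 (decimal)
Compute lcm(45, 83) = 3735
3735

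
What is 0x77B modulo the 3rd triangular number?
Convert 0x77B (hexadecimal) → 7×256 + 7×16 + 11 = 1915 (decimal)
Convert the 3rd triangular number (triangular index) → 3×4/2 = 6 (decimal)
Compute 1915 mod 6 = 1
1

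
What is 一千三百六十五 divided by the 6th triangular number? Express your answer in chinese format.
Convert 一千三百六十五 (Chinese numeral) → 1×1000 + 3×100 + 6×10 + 5 = 1365 (decimal)
Convert the 6th triangular number (triangular index) → 6×7/2 = 21 (decimal)
Compute 1365 ÷ 21 = 65
Convert 65 (decimal) → 65 = 6×10 + 5 → 六十五 (Chinese numeral)
六十五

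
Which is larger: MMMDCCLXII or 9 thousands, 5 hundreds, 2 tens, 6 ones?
Convert MMMDCCLXII (Roman numeral) → 1000 + 1000 + 1000 + 500 + 100 + 100 + 50 + 10 + 1 + 1 = 3762 (decimal)
Convert 9 thousands, 5 hundreds, 2 tens, 6 ones (place-value notation) → 9×1000 + 5×100 + 2×10 + 6 = 9526 (decimal)
Compare 3762 vs 9526: larger = 9526
9526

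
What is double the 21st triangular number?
The 21st triangular number = 21×22/2 = 231
Compute 231 × 2 = 462
462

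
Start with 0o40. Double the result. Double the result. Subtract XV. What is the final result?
Convert 0o40 (octal) → 4×8 = 32 (decimal)
Start: 32
32 × 2 = 64
64 × 2 = 128
Convert XV (Roman numeral) → 10 + 5 = 15 (decimal)
128 - 15 = 113
113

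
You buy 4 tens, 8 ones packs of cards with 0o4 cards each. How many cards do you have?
Convert 0o4 (octal) → 4 (decimal)
Convert 4 tens, 8 ones (place-value notation) → 4×10 + 8 = 48 (decimal)
Compute 4 × 48 = 192
192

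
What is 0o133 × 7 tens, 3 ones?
Convert 0o133 (octal) → 1×64 + 3×8 + 3 = 91 (decimal)
Convert 7 tens, 3 ones (place-value notation) → 7×10 + 3 = 73 (decimal)
Compute 91 × 73 = 6643
6643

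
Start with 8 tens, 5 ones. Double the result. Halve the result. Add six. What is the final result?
Convert 8 tens, 5 ones (place-value notation) → 8×10 + 5 = 85 (decimal)
Start: 85
85 × 2 = 170
170 ÷ 2 = 85
Convert six (English words) → 6 (decimal)
85 + 6 = 91
91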